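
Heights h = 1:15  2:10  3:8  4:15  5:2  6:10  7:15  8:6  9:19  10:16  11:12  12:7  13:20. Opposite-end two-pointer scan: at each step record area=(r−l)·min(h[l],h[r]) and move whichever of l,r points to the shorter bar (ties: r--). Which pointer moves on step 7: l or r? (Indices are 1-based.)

l=1 r=13: min(15,20)*12=180 best=180 *, l++
l=2 r=13: min(10,20)*11=110 best=180, l++
l=3 r=13: min(8,20)*10=80 best=180, l++
l=4 r=13: min(15,20)*9=135 best=180, l++
l=5 r=13: min(2,20)*8=16 best=180, l++
l=6 r=13: min(10,20)*7=70 best=180, l++
l=7 r=13: min(15,20)*6=90 best=180, l++

l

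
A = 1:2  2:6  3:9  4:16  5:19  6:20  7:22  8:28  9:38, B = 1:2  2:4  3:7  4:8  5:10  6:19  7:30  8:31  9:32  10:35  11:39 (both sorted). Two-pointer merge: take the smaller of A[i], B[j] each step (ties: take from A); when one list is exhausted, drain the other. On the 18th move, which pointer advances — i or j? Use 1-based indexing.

j

[i=1,j=1] A[i]=2<=B[j]=2 take 2 → i++
[i=2,j=1] A[i]=6>B[j]=2 take 2 → j++
[i=2,j=2] A[i]=6>B[j]=4 take 4 → j++
[i=2,j=3] A[i]=6<=B[j]=7 take 6 → i++
[i=3,j=3] A[i]=9>B[j]=7 take 7 → j++
[i=3,j=4] A[i]=9>B[j]=8 take 8 → j++
[i=3,j=5] A[i]=9<=B[j]=10 take 9 → i++
[i=4,j=5] A[i]=16>B[j]=10 take 10 → j++
[i=4,j=6] A[i]=16<=B[j]=19 take 16 → i++
[i=5,j=6] A[i]=19<=B[j]=19 take 19 → i++
[i=6,j=6] A[i]=20>B[j]=19 take 19 → j++
[i=6,j=7] A[i]=20<=B[j]=30 take 20 → i++
[i=7,j=7] A[i]=22<=B[j]=30 take 22 → i++
[i=8,j=7] A[i]=28<=B[j]=30 take 28 → i++
[i=9,j=7] A[i]=38>B[j]=30 take 30 → j++
[i=9,j=8] A[i]=38>B[j]=31 take 31 → j++
[i=9,j=9] A[i]=38>B[j]=32 take 32 → j++
[i=9,j=10] A[i]=38>B[j]=35 take 35 → j++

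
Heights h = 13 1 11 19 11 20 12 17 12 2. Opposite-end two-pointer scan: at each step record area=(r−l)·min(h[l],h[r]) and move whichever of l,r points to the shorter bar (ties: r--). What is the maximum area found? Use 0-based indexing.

max area = 96

l=0 r=9: min(13,2)*9=18 best=18 *, r--
l=0 r=8: min(13,12)*8=96 best=96 *, r--
l=0 r=7: min(13,17)*7=91 best=96, l++
l=1 r=7: min(1,17)*6=6 best=96, l++
l=2 r=7: min(11,17)*5=55 best=96, l++
l=3 r=7: min(19,17)*4=68 best=96, r--
l=3 r=6: min(19,12)*3=36 best=96, r--
l=3 r=5: min(19,20)*2=38 best=96, l++
l=4 r=5: min(11,20)*1=11 best=96, l++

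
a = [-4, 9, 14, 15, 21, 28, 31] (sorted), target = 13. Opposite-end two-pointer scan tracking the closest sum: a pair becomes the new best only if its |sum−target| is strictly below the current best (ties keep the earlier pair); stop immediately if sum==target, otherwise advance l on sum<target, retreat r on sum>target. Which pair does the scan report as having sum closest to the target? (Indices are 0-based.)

pair (-4, 15) with sum 11 (|Δ|=2)

l=0 r=6: -4+31=27 d=14 *, r--
l=0 r=5: -4+28=24 d=11 *, r--
l=0 r=4: -4+21=17 d=4 *, r--
l=0 r=3: -4+15=11 d=2 *, l++
l=1 r=3: 9+15=24 d=11, r--
l=1 r=2: 9+14=23 d=10, r--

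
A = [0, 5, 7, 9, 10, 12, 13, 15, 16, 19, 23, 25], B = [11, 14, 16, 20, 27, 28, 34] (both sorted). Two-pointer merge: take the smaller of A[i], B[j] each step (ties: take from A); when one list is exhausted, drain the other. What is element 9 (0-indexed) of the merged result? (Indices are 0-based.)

[i=0,j=0] A[i]=0<=B[j]=11 take 0 → i++
[i=1,j=0] A[i]=5<=B[j]=11 take 5 → i++
[i=2,j=0] A[i]=7<=B[j]=11 take 7 → i++
[i=3,j=0] A[i]=9<=B[j]=11 take 9 → i++
[i=4,j=0] A[i]=10<=B[j]=11 take 10 → i++
[i=5,j=0] A[i]=12>B[j]=11 take 11 → j++
[i=5,j=1] A[i]=12<=B[j]=14 take 12 → i++
[i=6,j=1] A[i]=13<=B[j]=14 take 13 → i++
[i=7,j=1] A[i]=15>B[j]=14 take 14 → j++
[i=7,j=2] A[i]=15<=B[j]=16 take 15 → i++
[i=8,j=2] A[i]=16<=B[j]=16 take 16 → i++
[i=9,j=2] A[i]=19>B[j]=16 take 16 → j++
[i=9,j=3] A[i]=19<=B[j]=20 take 19 → i++
[i=10,j=3] A[i]=23>B[j]=20 take 20 → j++
[i=10,j=4] A[i]=23<=B[j]=27 take 23 → i++
[i=11,j=4] A[i]=25<=B[j]=27 take 25 → i++
[i=12,j=4] A done, take B[j]=27 → j++
[i=12,j=5] A done, take B[j]=28 → j++
[i=12,j=6] A done, take B[j]=34 → j++

merged[9] = 15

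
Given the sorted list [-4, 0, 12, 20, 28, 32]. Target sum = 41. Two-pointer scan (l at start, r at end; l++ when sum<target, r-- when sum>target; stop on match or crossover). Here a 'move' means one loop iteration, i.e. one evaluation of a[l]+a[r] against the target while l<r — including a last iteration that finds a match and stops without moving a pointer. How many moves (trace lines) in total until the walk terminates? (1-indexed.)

[1,6] -4+32=28 <41 → l++
[2,6] 0+32=32 <41 → l++
[3,6] 12+32=44 >41 → r--
[3,5] 12+28=40 <41 → l++
[4,5] 20+28=48 >41 → r--

5 moves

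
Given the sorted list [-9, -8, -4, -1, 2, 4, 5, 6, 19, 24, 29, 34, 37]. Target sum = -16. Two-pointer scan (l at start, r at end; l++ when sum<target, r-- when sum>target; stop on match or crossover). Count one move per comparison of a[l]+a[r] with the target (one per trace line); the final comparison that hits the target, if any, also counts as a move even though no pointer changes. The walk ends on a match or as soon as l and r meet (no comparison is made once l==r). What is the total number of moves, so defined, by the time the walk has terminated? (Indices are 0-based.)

12 moves

l=0 r=12: -9+37=28 >-16, r--
l=0 r=11: -9+34=25 >-16, r--
l=0 r=10: -9+29=20 >-16, r--
l=0 r=9: -9+24=15 >-16, r--
l=0 r=8: -9+19=10 >-16, r--
l=0 r=7: -9+6=-3 >-16, r--
l=0 r=6: -9+5=-4 >-16, r--
l=0 r=5: -9+4=-5 >-16, r--
l=0 r=4: -9+2=-7 >-16, r--
l=0 r=3: -9+-1=-10 >-16, r--
l=0 r=2: -9+-4=-13 >-16, r--
l=0 r=1: -9+-8=-17 <-16, l++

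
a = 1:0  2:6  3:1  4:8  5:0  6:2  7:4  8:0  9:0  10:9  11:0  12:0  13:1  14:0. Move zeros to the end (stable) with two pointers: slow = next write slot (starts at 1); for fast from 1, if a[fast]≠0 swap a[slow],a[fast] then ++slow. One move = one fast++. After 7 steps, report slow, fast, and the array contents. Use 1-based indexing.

slow=6, fast=8, a=[6, 1, 8, 2, 4, 0, 0, 0, 0, 9, 0, 0, 1, 0]

slow=1 fast=1: a[fast]=0, fast++
slow=1 fast=2: a[fast]=6≠0 swap→a[1]=6, slow++,fast++
slow=2 fast=3: a[fast]=1≠0 swap→a[2]=1, slow++,fast++
slow=3 fast=4: a[fast]=8≠0 swap→a[3]=8, slow++,fast++
slow=4 fast=5: a[fast]=0, fast++
slow=4 fast=6: a[fast]=2≠0 swap→a[4]=2, slow++,fast++
slow=5 fast=7: a[fast]=4≠0 swap→a[5]=4, slow++,fast++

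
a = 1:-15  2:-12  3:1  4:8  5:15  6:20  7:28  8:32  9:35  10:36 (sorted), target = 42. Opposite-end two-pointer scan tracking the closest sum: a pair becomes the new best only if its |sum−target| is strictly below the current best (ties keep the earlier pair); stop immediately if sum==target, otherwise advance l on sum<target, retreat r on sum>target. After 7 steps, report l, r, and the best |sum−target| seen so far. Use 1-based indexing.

[1,10] -15+36=21 d=21 * → l++
[2,10] -12+36=24 d=18 * → l++
[3,10] 1+36=37 d=5 * → l++
[4,10] 8+36=44 d=2 * → r--
[4,9] 8+35=43 d=1 * → r--
[4,8] 8+32=40 d=2 → l++
[5,8] 15+32=47 d=5 → r--

l=5, r=7, best |Δ|=1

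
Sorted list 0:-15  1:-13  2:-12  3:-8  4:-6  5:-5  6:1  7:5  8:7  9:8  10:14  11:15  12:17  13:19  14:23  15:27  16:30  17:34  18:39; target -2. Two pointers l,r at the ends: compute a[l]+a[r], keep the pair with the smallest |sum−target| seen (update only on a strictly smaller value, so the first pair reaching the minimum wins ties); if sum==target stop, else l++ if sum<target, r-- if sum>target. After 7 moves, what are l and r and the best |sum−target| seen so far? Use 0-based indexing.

l=0 r=18: -15+39=24 d=26 *, r--
l=0 r=17: -15+34=19 d=21 *, r--
l=0 r=16: -15+30=15 d=17 *, r--
l=0 r=15: -15+27=12 d=14 *, r--
l=0 r=14: -15+23=8 d=10 *, r--
l=0 r=13: -15+19=4 d=6 *, r--
l=0 r=12: -15+17=2 d=4 *, r--

l=0, r=11, best |Δ|=4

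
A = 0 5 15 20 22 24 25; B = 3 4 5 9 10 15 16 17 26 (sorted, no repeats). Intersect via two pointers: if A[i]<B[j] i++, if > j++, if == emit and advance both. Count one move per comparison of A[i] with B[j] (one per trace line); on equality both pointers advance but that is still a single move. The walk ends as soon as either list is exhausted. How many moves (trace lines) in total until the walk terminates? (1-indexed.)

13 moves

i=1 j=1: 0<3, i++
i=2 j=1: 5>3, j++
i=2 j=2: 5>4, j++
i=2 j=3: 5==5 emit, i++,j++
i=3 j=4: 15>9, j++
i=3 j=5: 15>10, j++
i=3 j=6: 15==15 emit, i++,j++
i=4 j=7: 20>16, j++
i=4 j=8: 20>17, j++
i=4 j=9: 20<26, i++
i=5 j=9: 22<26, i++
i=6 j=9: 24<26, i++
i=7 j=9: 25<26, i++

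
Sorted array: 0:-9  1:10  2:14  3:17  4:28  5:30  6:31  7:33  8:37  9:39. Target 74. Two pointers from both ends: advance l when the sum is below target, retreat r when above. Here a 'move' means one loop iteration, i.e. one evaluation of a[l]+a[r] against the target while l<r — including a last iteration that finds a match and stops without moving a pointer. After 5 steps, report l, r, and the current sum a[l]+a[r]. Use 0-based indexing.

l=0 r=9: -9+39=30 <74, l++
l=1 r=9: 10+39=49 <74, l++
l=2 r=9: 14+39=53 <74, l++
l=3 r=9: 17+39=56 <74, l++
l=4 r=9: 28+39=67 <74, l++

l=5, r=9, sum=69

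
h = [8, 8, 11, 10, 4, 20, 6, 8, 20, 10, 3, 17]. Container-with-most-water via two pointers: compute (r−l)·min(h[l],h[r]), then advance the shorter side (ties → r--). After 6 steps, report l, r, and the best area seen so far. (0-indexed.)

[0,11] min(8,17)*11=88 best=88 * → l++
[1,11] min(8,17)*10=80 best=88 → l++
[2,11] min(11,17)*9=99 best=99 * → l++
[3,11] min(10,17)*8=80 best=99 → l++
[4,11] min(4,17)*7=28 best=99 → l++
[5,11] min(20,17)*6=102 best=102 * → r--

l=5, r=10, best area=102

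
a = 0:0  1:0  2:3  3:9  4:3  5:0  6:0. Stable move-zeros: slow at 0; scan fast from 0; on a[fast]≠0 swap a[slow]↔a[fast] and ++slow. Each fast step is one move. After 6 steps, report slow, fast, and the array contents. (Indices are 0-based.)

slow=0 fast=0: a[fast]=0, fast++
slow=0 fast=1: a[fast]=0, fast++
slow=0 fast=2: a[fast]=3≠0 swap→a[0]=3, slow++,fast++
slow=1 fast=3: a[fast]=9≠0 swap→a[1]=9, slow++,fast++
slow=2 fast=4: a[fast]=3≠0 swap→a[2]=3, slow++,fast++
slow=3 fast=5: a[fast]=0, fast++

slow=3, fast=6, a=[3, 9, 3, 0, 0, 0, 0]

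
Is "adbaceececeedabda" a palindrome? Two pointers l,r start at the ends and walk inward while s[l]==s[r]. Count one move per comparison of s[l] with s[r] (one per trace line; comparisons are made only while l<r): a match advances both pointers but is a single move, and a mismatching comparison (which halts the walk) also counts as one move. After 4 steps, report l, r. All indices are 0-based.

[0,16] 'a'=='a' → l++,r--
[1,15] 'd'=='d' → l++,r--
[2,14] 'b'=='b' → l++,r--
[3,13] 'a'=='a' → l++,r--

l=4, r=12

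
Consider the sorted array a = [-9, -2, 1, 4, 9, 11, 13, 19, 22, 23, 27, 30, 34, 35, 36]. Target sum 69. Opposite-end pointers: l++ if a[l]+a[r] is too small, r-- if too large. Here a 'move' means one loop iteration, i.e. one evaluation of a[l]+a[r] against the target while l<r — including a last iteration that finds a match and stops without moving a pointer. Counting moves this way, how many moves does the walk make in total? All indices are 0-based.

14 moves

l=0 r=14: -9+36=27 <69, l++
l=1 r=14: -2+36=34 <69, l++
l=2 r=14: 1+36=37 <69, l++
l=3 r=14: 4+36=40 <69, l++
l=4 r=14: 9+36=45 <69, l++
l=5 r=14: 11+36=47 <69, l++
l=6 r=14: 13+36=49 <69, l++
l=7 r=14: 19+36=55 <69, l++
l=8 r=14: 22+36=58 <69, l++
l=9 r=14: 23+36=59 <69, l++
l=10 r=14: 27+36=63 <69, l++
l=11 r=14: 30+36=66 <69, l++
l=12 r=14: 34+36=70 >69, r--
l=12 r=13: 34+35=69, found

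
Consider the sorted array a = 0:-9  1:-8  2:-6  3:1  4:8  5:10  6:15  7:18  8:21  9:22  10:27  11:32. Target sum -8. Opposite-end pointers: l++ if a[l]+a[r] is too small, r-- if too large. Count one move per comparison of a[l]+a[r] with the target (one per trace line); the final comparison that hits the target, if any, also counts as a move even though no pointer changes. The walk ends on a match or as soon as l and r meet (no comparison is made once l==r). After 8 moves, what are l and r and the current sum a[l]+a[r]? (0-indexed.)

l=0, r=3, sum=-8

[0,11] -9+32=23 >-8 → r--
[0,10] -9+27=18 >-8 → r--
[0,9] -9+22=13 >-8 → r--
[0,8] -9+21=12 >-8 → r--
[0,7] -9+18=9 >-8 → r--
[0,6] -9+15=6 >-8 → r--
[0,5] -9+10=1 >-8 → r--
[0,4] -9+8=-1 >-8 → r--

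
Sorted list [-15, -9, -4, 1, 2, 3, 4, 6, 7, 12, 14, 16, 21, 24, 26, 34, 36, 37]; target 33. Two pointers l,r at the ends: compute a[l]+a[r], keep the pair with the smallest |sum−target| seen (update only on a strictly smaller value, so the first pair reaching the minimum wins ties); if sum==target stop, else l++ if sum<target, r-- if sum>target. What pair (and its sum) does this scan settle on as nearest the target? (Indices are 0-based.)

pair (-4, 37) with sum 33 (|Δ|=0)

l=0 r=17: -15+37=22 d=11 *, l++
l=1 r=17: -9+37=28 d=5 *, l++
l=2 r=17: -4+37=33 d=0 *, stop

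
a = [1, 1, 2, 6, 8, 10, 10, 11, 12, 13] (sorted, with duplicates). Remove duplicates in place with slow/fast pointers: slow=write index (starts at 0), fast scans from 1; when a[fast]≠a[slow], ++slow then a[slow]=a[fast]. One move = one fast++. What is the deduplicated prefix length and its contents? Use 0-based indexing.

(s=0,f=1) a[fast]=1=a[slow] dup → fast++
(s=0,f=2) a[fast]=2≠a[slow]=1 write a[1]=2 → slow++,fast++
(s=1,f=3) a[fast]=6≠a[slow]=2 write a[2]=6 → slow++,fast++
(s=2,f=4) a[fast]=8≠a[slow]=6 write a[3]=8 → slow++,fast++
(s=3,f=5) a[fast]=10≠a[slow]=8 write a[4]=10 → slow++,fast++
(s=4,f=6) a[fast]=10=a[slow] dup → fast++
(s=4,f=7) a[fast]=11≠a[slow]=10 write a[5]=11 → slow++,fast++
(s=5,f=8) a[fast]=12≠a[slow]=11 write a[6]=12 → slow++,fast++
(s=6,f=9) a[fast]=13≠a[slow]=12 write a[7]=13 → slow++,fast++

length 8; prefix = [1, 2, 6, 8, 10, 11, 12, 13]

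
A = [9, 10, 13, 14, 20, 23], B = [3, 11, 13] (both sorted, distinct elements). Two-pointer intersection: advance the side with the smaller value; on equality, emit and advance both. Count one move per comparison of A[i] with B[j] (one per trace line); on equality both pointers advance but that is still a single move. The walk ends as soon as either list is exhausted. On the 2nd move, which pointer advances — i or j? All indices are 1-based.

i

i=1 j=1: 9>3, j++
i=1 j=2: 9<11, i++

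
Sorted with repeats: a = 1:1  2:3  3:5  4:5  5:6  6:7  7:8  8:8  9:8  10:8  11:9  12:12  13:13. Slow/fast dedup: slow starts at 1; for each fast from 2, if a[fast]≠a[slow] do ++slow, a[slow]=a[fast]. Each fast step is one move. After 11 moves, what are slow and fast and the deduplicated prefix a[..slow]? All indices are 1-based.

(s=1,f=2) a[fast]=3≠a[slow]=1 write a[2]=3 → slow++,fast++
(s=2,f=3) a[fast]=5≠a[slow]=3 write a[3]=5 → slow++,fast++
(s=3,f=4) a[fast]=5=a[slow] dup → fast++
(s=3,f=5) a[fast]=6≠a[slow]=5 write a[4]=6 → slow++,fast++
(s=4,f=6) a[fast]=7≠a[slow]=6 write a[5]=7 → slow++,fast++
(s=5,f=7) a[fast]=8≠a[slow]=7 write a[6]=8 → slow++,fast++
(s=6,f=8) a[fast]=8=a[slow] dup → fast++
(s=6,f=9) a[fast]=8=a[slow] dup → fast++
(s=6,f=10) a[fast]=8=a[slow] dup → fast++
(s=6,f=11) a[fast]=9≠a[slow]=8 write a[7]=9 → slow++,fast++
(s=7,f=12) a[fast]=12≠a[slow]=9 write a[8]=12 → slow++,fast++

slow=8, fast=13, prefix=[1, 3, 5, 6, 7, 8, 9, 12]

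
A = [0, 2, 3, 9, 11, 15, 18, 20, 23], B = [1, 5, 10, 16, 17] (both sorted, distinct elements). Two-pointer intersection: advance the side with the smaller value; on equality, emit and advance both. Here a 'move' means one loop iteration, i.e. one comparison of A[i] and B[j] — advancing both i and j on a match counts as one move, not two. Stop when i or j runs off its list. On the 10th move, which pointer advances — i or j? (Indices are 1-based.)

j

i=1 j=1: 0<1, i++
i=2 j=1: 2>1, j++
i=2 j=2: 2<5, i++
i=3 j=2: 3<5, i++
i=4 j=2: 9>5, j++
i=4 j=3: 9<10, i++
i=5 j=3: 11>10, j++
i=5 j=4: 11<16, i++
i=6 j=4: 15<16, i++
i=7 j=4: 18>16, j++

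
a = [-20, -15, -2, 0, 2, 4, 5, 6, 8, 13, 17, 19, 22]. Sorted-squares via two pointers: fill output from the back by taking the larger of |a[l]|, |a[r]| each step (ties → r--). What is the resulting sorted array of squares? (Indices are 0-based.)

l=0 r=12: |-20|<=|22| out[12]=484, r--
l=0 r=11: |-20|>|19| out[11]=400, l++
l=1 r=11: |-15|<=|19| out[10]=361, r--
l=1 r=10: |-15|<=|17| out[9]=289, r--
l=1 r=9: |-15|>|13| out[8]=225, l++
l=2 r=9: |-2|<=|13| out[7]=169, r--
l=2 r=8: |-2|<=|8| out[6]=64, r--
l=2 r=7: |-2|<=|6| out[5]=36, r--
l=2 r=6: |-2|<=|5| out[4]=25, r--
l=2 r=5: |-2|<=|4| out[3]=16, r--
l=2 r=4: |-2|<=|2| out[2]=4, r--
l=2 r=3: |-2|>|0| out[1]=4, l++
l=3 r=3: |0|<=|0| out[0]=0, r--

[0, 4, 4, 16, 25, 36, 64, 169, 225, 289, 361, 400, 484]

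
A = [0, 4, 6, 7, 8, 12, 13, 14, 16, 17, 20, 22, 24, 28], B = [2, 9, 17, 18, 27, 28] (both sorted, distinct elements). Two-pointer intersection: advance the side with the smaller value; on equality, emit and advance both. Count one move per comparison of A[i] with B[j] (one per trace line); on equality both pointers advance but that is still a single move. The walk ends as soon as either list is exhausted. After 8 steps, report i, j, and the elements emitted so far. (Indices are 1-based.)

[i=1,j=1] 0<2 → i++
[i=2,j=1] 4>2 → j++
[i=2,j=2] 4<9 → i++
[i=3,j=2] 6<9 → i++
[i=4,j=2] 7<9 → i++
[i=5,j=2] 8<9 → i++
[i=6,j=2] 12>9 → j++
[i=6,j=3] 12<17 → i++

i=7, j=3, emitted=[]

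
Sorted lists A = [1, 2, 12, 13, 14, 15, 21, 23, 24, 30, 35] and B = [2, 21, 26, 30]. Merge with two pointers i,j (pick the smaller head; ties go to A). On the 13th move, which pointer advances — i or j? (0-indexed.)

i

i=0 j=0: A[i]=1<=B[j]=2 take 1, i++
i=1 j=0: A[i]=2<=B[j]=2 take 2, i++
i=2 j=0: A[i]=12>B[j]=2 take 2, j++
i=2 j=1: A[i]=12<=B[j]=21 take 12, i++
i=3 j=1: A[i]=13<=B[j]=21 take 13, i++
i=4 j=1: A[i]=14<=B[j]=21 take 14, i++
i=5 j=1: A[i]=15<=B[j]=21 take 15, i++
i=6 j=1: A[i]=21<=B[j]=21 take 21, i++
i=7 j=1: A[i]=23>B[j]=21 take 21, j++
i=7 j=2: A[i]=23<=B[j]=26 take 23, i++
i=8 j=2: A[i]=24<=B[j]=26 take 24, i++
i=9 j=2: A[i]=30>B[j]=26 take 26, j++
i=9 j=3: A[i]=30<=B[j]=30 take 30, i++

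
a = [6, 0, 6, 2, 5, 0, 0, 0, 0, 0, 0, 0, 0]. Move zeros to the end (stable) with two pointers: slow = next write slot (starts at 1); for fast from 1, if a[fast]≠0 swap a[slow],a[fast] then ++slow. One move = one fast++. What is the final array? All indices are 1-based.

slow=1 fast=1: a[fast]=6≠0 swap→a[1]=6, slow++,fast++
slow=2 fast=2: a[fast]=0, fast++
slow=2 fast=3: a[fast]=6≠0 swap→a[2]=6, slow++,fast++
slow=3 fast=4: a[fast]=2≠0 swap→a[3]=2, slow++,fast++
slow=4 fast=5: a[fast]=5≠0 swap→a[4]=5, slow++,fast++
slow=5 fast=6: a[fast]=0, fast++
slow=5 fast=7: a[fast]=0, fast++
slow=5 fast=8: a[fast]=0, fast++
slow=5 fast=9: a[fast]=0, fast++
slow=5 fast=10: a[fast]=0, fast++
slow=5 fast=11: a[fast]=0, fast++
slow=5 fast=12: a[fast]=0, fast++
slow=5 fast=13: a[fast]=0, fast++

[6, 6, 2, 5, 0, 0, 0, 0, 0, 0, 0, 0, 0]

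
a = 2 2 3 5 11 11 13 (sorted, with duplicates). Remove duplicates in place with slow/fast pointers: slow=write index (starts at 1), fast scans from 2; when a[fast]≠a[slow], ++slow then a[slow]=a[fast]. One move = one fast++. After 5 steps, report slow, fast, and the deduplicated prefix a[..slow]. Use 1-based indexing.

(s=1,f=2) a[fast]=2=a[slow] dup → fast++
(s=1,f=3) a[fast]=3≠a[slow]=2 write a[2]=3 → slow++,fast++
(s=2,f=4) a[fast]=5≠a[slow]=3 write a[3]=5 → slow++,fast++
(s=3,f=5) a[fast]=11≠a[slow]=5 write a[4]=11 → slow++,fast++
(s=4,f=6) a[fast]=11=a[slow] dup → fast++

slow=4, fast=7, prefix=[2, 3, 5, 11]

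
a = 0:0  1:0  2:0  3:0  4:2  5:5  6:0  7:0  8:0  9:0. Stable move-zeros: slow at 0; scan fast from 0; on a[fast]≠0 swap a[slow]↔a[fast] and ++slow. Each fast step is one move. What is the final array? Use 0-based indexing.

[2, 5, 0, 0, 0, 0, 0, 0, 0, 0]

slow=0 fast=0: a[fast]=0, fast++
slow=0 fast=1: a[fast]=0, fast++
slow=0 fast=2: a[fast]=0, fast++
slow=0 fast=3: a[fast]=0, fast++
slow=0 fast=4: a[fast]=2≠0 swap→a[0]=2, slow++,fast++
slow=1 fast=5: a[fast]=5≠0 swap→a[1]=5, slow++,fast++
slow=2 fast=6: a[fast]=0, fast++
slow=2 fast=7: a[fast]=0, fast++
slow=2 fast=8: a[fast]=0, fast++
slow=2 fast=9: a[fast]=0, fast++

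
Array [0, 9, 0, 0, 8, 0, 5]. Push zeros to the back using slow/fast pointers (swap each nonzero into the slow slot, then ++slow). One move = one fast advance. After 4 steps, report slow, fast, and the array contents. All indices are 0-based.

(s=0,f=0) a[fast]=0 → fast++
(s=0,f=1) a[fast]=9≠0 swap→a[0]=9 → slow++,fast++
(s=1,f=2) a[fast]=0 → fast++
(s=1,f=3) a[fast]=0 → fast++

slow=1, fast=4, a=[9, 0, 0, 0, 8, 0, 5]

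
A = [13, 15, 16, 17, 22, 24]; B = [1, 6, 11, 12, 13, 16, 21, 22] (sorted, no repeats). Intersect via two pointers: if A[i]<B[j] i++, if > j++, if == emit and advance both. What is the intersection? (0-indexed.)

intersection = [13, 16, 22]

[i=0,j=0] 13>1 → j++
[i=0,j=1] 13>6 → j++
[i=0,j=2] 13>11 → j++
[i=0,j=3] 13>12 → j++
[i=0,j=4] 13==13 emit → i++,j++
[i=1,j=5] 15<16 → i++
[i=2,j=5] 16==16 emit → i++,j++
[i=3,j=6] 17<21 → i++
[i=4,j=6] 22>21 → j++
[i=4,j=7] 22==22 emit → i++,j++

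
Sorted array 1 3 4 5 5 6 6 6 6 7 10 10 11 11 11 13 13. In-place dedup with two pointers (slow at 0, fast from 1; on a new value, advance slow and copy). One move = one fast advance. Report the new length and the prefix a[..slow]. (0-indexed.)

(s=0,f=1) a[fast]=3≠a[slow]=1 write a[1]=3 → slow++,fast++
(s=1,f=2) a[fast]=4≠a[slow]=3 write a[2]=4 → slow++,fast++
(s=2,f=3) a[fast]=5≠a[slow]=4 write a[3]=5 → slow++,fast++
(s=3,f=4) a[fast]=5=a[slow] dup → fast++
(s=3,f=5) a[fast]=6≠a[slow]=5 write a[4]=6 → slow++,fast++
(s=4,f=6) a[fast]=6=a[slow] dup → fast++
(s=4,f=7) a[fast]=6=a[slow] dup → fast++
(s=4,f=8) a[fast]=6=a[slow] dup → fast++
(s=4,f=9) a[fast]=7≠a[slow]=6 write a[5]=7 → slow++,fast++
(s=5,f=10) a[fast]=10≠a[slow]=7 write a[6]=10 → slow++,fast++
(s=6,f=11) a[fast]=10=a[slow] dup → fast++
(s=6,f=12) a[fast]=11≠a[slow]=10 write a[7]=11 → slow++,fast++
(s=7,f=13) a[fast]=11=a[slow] dup → fast++
(s=7,f=14) a[fast]=11=a[slow] dup → fast++
(s=7,f=15) a[fast]=13≠a[slow]=11 write a[8]=13 → slow++,fast++
(s=8,f=16) a[fast]=13=a[slow] dup → fast++

length 9; prefix = [1, 3, 4, 5, 6, 7, 10, 11, 13]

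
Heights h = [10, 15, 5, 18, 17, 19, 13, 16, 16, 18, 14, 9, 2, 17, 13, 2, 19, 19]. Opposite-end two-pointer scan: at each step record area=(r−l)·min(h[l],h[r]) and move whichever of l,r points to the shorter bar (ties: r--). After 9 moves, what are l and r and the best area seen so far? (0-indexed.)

l=5, r=13, best area=252

l=0 r=17: min(10,19)*17=170 best=170 *, l++
l=1 r=17: min(15,19)*16=240 best=240 *, l++
l=2 r=17: min(5,19)*15=75 best=240, l++
l=3 r=17: min(18,19)*14=252 best=252 *, l++
l=4 r=17: min(17,19)*13=221 best=252, l++
l=5 r=17: min(19,19)*12=228 best=252, r--
l=5 r=16: min(19,19)*11=209 best=252, r--
l=5 r=15: min(19,2)*10=20 best=252, r--
l=5 r=14: min(19,13)*9=117 best=252, r--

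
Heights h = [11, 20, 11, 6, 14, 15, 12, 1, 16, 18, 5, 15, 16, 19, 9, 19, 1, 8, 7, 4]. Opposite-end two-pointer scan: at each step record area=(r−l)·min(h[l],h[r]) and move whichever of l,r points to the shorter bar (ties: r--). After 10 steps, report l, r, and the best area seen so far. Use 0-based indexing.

l=1, r=10, best area=266

l=0 r=19: min(11,4)*19=76 best=76 *, r--
l=0 r=18: min(11,7)*18=126 best=126 *, r--
l=0 r=17: min(11,8)*17=136 best=136 *, r--
l=0 r=16: min(11,1)*16=16 best=136, r--
l=0 r=15: min(11,19)*15=165 best=165 *, l++
l=1 r=15: min(20,19)*14=266 best=266 *, r--
l=1 r=14: min(20,9)*13=117 best=266, r--
l=1 r=13: min(20,19)*12=228 best=266, r--
l=1 r=12: min(20,16)*11=176 best=266, r--
l=1 r=11: min(20,15)*10=150 best=266, r--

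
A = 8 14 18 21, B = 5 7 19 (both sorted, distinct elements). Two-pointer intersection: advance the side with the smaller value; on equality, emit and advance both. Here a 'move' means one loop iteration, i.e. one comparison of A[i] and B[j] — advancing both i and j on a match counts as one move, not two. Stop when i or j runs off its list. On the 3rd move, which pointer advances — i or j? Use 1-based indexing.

i=1 j=1: 8>5, j++
i=1 j=2: 8>7, j++
i=1 j=3: 8<19, i++

i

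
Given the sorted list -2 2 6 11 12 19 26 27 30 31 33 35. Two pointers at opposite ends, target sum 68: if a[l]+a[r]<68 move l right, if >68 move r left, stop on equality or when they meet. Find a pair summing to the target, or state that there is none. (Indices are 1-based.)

(33, 35)

[1,12] -2+35=33 <68 → l++
[2,12] 2+35=37 <68 → l++
[3,12] 6+35=41 <68 → l++
[4,12] 11+35=46 <68 → l++
[5,12] 12+35=47 <68 → l++
[6,12] 19+35=54 <68 → l++
[7,12] 26+35=61 <68 → l++
[8,12] 27+35=62 <68 → l++
[9,12] 30+35=65 <68 → l++
[10,12] 31+35=66 <68 → l++
[11,12] 33+35=68 → found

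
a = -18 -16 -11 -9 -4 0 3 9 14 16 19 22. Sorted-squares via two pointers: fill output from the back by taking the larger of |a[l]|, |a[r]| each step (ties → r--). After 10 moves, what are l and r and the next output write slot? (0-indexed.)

l=5, r=6, next write slot=1

l=0 r=11: |-18|<=|22| out[11]=484, r--
l=0 r=10: |-18|<=|19| out[10]=361, r--
l=0 r=9: |-18|>|16| out[9]=324, l++
l=1 r=9: |-16|<=|16| out[8]=256, r--
l=1 r=8: |-16|>|14| out[7]=256, l++
l=2 r=8: |-11|<=|14| out[6]=196, r--
l=2 r=7: |-11|>|9| out[5]=121, l++
l=3 r=7: |-9|<=|9| out[4]=81, r--
l=3 r=6: |-9|>|3| out[3]=81, l++
l=4 r=6: |-4|>|3| out[2]=16, l++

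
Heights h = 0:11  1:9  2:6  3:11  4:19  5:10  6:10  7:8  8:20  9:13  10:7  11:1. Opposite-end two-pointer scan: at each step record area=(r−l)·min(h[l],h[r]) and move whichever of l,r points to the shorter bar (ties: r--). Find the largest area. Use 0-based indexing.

[0,11] min(11,1)*11=11 best=11 * → r--
[0,10] min(11,7)*10=70 best=70 * → r--
[0,9] min(11,13)*9=99 best=99 * → l++
[1,9] min(9,13)*8=72 best=99 → l++
[2,9] min(6,13)*7=42 best=99 → l++
[3,9] min(11,13)*6=66 best=99 → l++
[4,9] min(19,13)*5=65 best=99 → r--
[4,8] min(19,20)*4=76 best=99 → l++
[5,8] min(10,20)*3=30 best=99 → l++
[6,8] min(10,20)*2=20 best=99 → l++
[7,8] min(8,20)*1=8 best=99 → l++

max area = 99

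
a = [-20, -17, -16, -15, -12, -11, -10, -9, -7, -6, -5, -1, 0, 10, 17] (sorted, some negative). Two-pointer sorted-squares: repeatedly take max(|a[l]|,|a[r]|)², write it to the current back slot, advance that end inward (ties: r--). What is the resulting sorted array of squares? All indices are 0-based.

[0, 1, 25, 36, 49, 81, 100, 100, 121, 144, 225, 256, 289, 289, 400]

[0,14] |-20|>|17| out[14]=400 → l++
[1,14] |-17|<=|17| out[13]=289 → r--
[1,13] |-17|>|10| out[12]=289 → l++
[2,13] |-16|>|10| out[11]=256 → l++
[3,13] |-15|>|10| out[10]=225 → l++
[4,13] |-12|>|10| out[9]=144 → l++
[5,13] |-11|>|10| out[8]=121 → l++
[6,13] |-10|<=|10| out[7]=100 → r--
[6,12] |-10|>|0| out[6]=100 → l++
[7,12] |-9|>|0| out[5]=81 → l++
[8,12] |-7|>|0| out[4]=49 → l++
[9,12] |-6|>|0| out[3]=36 → l++
[10,12] |-5|>|0| out[2]=25 → l++
[11,12] |-1|>|0| out[1]=1 → l++
[12,12] |0|<=|0| out[0]=0 → r--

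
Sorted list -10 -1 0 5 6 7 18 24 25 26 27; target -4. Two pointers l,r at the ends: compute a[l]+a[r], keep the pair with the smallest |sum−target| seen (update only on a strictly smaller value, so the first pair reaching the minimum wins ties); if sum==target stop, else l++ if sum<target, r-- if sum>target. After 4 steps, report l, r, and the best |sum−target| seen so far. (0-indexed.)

l=0, r=6, best |Δ|=18

l=0 r=10: -10+27=17 d=21 *, r--
l=0 r=9: -10+26=16 d=20 *, r--
l=0 r=8: -10+25=15 d=19 *, r--
l=0 r=7: -10+24=14 d=18 *, r--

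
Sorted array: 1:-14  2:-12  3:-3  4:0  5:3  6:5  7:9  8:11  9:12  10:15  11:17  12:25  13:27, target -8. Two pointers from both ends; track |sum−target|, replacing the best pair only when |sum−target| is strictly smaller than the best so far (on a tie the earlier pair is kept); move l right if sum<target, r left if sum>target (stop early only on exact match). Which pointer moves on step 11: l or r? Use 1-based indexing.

l=1 r=13: -14+27=13 d=21 *, r--
l=1 r=12: -14+25=11 d=19 *, r--
l=1 r=11: -14+17=3 d=11 *, r--
l=1 r=10: -14+15=1 d=9 *, r--
l=1 r=9: -14+12=-2 d=6 *, r--
l=1 r=8: -14+11=-3 d=5 *, r--
l=1 r=7: -14+9=-5 d=3 *, r--
l=1 r=6: -14+5=-9 d=1 *, l++
l=2 r=6: -12+5=-7 d=1, r--
l=2 r=5: -12+3=-9 d=1, l++
l=3 r=5: -3+3=0 d=8, r--

r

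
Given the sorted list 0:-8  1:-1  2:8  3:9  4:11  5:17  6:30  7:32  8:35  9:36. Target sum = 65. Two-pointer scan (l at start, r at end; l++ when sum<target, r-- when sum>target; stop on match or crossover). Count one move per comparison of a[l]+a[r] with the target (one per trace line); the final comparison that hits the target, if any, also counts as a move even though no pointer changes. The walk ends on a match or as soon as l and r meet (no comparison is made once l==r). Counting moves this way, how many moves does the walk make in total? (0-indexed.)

l=0 r=9: -8+36=28 <65, l++
l=1 r=9: -1+36=35 <65, l++
l=2 r=9: 8+36=44 <65, l++
l=3 r=9: 9+36=45 <65, l++
l=4 r=9: 11+36=47 <65, l++
l=5 r=9: 17+36=53 <65, l++
l=6 r=9: 30+36=66 >65, r--
l=6 r=8: 30+35=65, found

8 moves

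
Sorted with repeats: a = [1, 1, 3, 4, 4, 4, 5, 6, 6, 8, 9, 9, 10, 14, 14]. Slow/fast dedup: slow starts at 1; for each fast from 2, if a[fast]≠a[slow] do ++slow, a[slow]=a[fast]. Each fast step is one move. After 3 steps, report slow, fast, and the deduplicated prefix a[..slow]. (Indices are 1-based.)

(s=1,f=2) a[fast]=1=a[slow] dup → fast++
(s=1,f=3) a[fast]=3≠a[slow]=1 write a[2]=3 → slow++,fast++
(s=2,f=4) a[fast]=4≠a[slow]=3 write a[3]=4 → slow++,fast++

slow=3, fast=5, prefix=[1, 3, 4]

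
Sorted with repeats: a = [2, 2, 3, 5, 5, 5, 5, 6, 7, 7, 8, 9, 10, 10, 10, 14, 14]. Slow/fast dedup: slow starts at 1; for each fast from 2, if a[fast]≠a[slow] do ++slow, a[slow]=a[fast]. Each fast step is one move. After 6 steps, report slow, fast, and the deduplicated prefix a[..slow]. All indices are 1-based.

slow=3, fast=8, prefix=[2, 3, 5]

(s=1,f=2) a[fast]=2=a[slow] dup → fast++
(s=1,f=3) a[fast]=3≠a[slow]=2 write a[2]=3 → slow++,fast++
(s=2,f=4) a[fast]=5≠a[slow]=3 write a[3]=5 → slow++,fast++
(s=3,f=5) a[fast]=5=a[slow] dup → fast++
(s=3,f=6) a[fast]=5=a[slow] dup → fast++
(s=3,f=7) a[fast]=5=a[slow] dup → fast++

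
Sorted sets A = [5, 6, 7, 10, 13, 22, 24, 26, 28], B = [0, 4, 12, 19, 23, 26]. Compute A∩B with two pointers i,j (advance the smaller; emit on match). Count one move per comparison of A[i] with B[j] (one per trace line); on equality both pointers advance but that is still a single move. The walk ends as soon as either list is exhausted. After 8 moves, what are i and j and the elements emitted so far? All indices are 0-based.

i=5, j=3, emitted=[]

i=0 j=0: 5>0, j++
i=0 j=1: 5>4, j++
i=0 j=2: 5<12, i++
i=1 j=2: 6<12, i++
i=2 j=2: 7<12, i++
i=3 j=2: 10<12, i++
i=4 j=2: 13>12, j++
i=4 j=3: 13<19, i++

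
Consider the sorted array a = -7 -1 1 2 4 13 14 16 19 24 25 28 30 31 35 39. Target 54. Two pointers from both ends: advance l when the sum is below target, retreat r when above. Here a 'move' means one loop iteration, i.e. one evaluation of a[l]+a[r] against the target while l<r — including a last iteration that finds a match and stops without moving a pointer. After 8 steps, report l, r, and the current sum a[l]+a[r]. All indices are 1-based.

[1,16] -7+39=32 <54 → l++
[2,16] -1+39=38 <54 → l++
[3,16] 1+39=40 <54 → l++
[4,16] 2+39=41 <54 → l++
[5,16] 4+39=43 <54 → l++
[6,16] 13+39=52 <54 → l++
[7,16] 14+39=53 <54 → l++
[8,16] 16+39=55 >54 → r--

l=8, r=15, sum=51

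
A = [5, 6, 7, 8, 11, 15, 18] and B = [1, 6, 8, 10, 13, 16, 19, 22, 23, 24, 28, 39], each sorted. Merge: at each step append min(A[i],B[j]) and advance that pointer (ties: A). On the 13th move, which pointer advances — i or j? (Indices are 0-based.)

i=0 j=0: A[i]=5>B[j]=1 take 1, j++
i=0 j=1: A[i]=5<=B[j]=6 take 5, i++
i=1 j=1: A[i]=6<=B[j]=6 take 6, i++
i=2 j=1: A[i]=7>B[j]=6 take 6, j++
i=2 j=2: A[i]=7<=B[j]=8 take 7, i++
i=3 j=2: A[i]=8<=B[j]=8 take 8, i++
i=4 j=2: A[i]=11>B[j]=8 take 8, j++
i=4 j=3: A[i]=11>B[j]=10 take 10, j++
i=4 j=4: A[i]=11<=B[j]=13 take 11, i++
i=5 j=4: A[i]=15>B[j]=13 take 13, j++
i=5 j=5: A[i]=15<=B[j]=16 take 15, i++
i=6 j=5: A[i]=18>B[j]=16 take 16, j++
i=6 j=6: A[i]=18<=B[j]=19 take 18, i++

i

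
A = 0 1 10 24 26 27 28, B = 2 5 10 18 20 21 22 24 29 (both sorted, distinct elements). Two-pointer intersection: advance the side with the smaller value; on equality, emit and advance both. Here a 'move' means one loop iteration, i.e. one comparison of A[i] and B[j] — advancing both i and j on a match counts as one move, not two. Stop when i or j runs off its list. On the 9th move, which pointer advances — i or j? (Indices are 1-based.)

j

i=1 j=1: 0<2, i++
i=2 j=1: 1<2, i++
i=3 j=1: 10>2, j++
i=3 j=2: 10>5, j++
i=3 j=3: 10==10 emit, i++,j++
i=4 j=4: 24>18, j++
i=4 j=5: 24>20, j++
i=4 j=6: 24>21, j++
i=4 j=7: 24>22, j++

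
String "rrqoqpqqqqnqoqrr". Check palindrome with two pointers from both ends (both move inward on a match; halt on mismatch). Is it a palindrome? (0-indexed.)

l=0 r=15: 'r'=='r', l++,r--
l=1 r=14: 'r'=='r', l++,r--
l=2 r=13: 'q'=='q', l++,r--
l=3 r=12: 'o'=='o', l++,r--
l=4 r=11: 'q'=='q', l++,r--
l=5 r=10: 'p'!='n', stop

not a palindrome (mismatch at 5,10)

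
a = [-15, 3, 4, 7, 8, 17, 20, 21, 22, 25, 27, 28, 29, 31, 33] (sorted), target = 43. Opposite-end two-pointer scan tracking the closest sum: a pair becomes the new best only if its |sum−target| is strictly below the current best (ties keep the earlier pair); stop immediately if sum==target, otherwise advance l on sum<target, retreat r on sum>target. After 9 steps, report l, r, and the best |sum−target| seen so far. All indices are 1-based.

[1,15] -15+33=18 d=25 * → l++
[2,15] 3+33=36 d=7 * → l++
[3,15] 4+33=37 d=6 * → l++
[4,15] 7+33=40 d=3 * → l++
[5,15] 8+33=41 d=2 * → l++
[6,15] 17+33=50 d=7 → r--
[6,14] 17+31=48 d=5 → r--
[6,13] 17+29=46 d=3 → r--
[6,12] 17+28=45 d=2 → r--

l=6, r=11, best |Δ|=2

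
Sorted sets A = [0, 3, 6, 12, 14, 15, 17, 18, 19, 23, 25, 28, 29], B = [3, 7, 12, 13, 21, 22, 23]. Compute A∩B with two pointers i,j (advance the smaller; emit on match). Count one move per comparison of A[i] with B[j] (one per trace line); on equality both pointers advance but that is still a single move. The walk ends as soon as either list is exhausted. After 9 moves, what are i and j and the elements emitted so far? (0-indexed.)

[i=0,j=0] 0<3 → i++
[i=1,j=0] 3==3 emit → i++,j++
[i=2,j=1] 6<7 → i++
[i=3,j=1] 12>7 → j++
[i=3,j=2] 12==12 emit → i++,j++
[i=4,j=3] 14>13 → j++
[i=4,j=4] 14<21 → i++
[i=5,j=4] 15<21 → i++
[i=6,j=4] 17<21 → i++

i=7, j=4, emitted=[3, 12]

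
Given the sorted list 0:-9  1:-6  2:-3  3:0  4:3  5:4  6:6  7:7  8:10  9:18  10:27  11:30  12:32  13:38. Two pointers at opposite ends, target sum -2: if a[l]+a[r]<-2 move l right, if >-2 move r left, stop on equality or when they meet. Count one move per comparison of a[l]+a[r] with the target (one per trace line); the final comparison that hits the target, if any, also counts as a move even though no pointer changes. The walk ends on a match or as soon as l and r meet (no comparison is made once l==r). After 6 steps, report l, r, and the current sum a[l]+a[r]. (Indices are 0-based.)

l=0 r=13: -9+38=29 >-2, r--
l=0 r=12: -9+32=23 >-2, r--
l=0 r=11: -9+30=21 >-2, r--
l=0 r=10: -9+27=18 >-2, r--
l=0 r=9: -9+18=9 >-2, r--
l=0 r=8: -9+10=1 >-2, r--

l=0, r=7, sum=-2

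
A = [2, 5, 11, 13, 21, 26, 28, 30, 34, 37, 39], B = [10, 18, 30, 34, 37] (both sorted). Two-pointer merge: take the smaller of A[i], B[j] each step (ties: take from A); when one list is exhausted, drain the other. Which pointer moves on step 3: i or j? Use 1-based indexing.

[i=1,j=1] A[i]=2<=B[j]=10 take 2 → i++
[i=2,j=1] A[i]=5<=B[j]=10 take 5 → i++
[i=3,j=1] A[i]=11>B[j]=10 take 10 → j++

j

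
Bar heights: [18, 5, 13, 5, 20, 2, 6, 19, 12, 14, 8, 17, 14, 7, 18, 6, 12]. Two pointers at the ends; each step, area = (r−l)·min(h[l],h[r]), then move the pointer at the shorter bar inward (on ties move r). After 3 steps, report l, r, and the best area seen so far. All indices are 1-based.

l=1, r=14, best area=252

[1,17] min(18,12)*16=192 best=192 * → r--
[1,16] min(18,6)*15=90 best=192 → r--
[1,15] min(18,18)*14=252 best=252 * → r--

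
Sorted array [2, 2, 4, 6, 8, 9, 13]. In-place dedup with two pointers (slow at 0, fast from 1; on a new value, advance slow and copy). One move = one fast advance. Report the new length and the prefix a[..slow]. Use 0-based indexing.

(s=0,f=1) a[fast]=2=a[slow] dup → fast++
(s=0,f=2) a[fast]=4≠a[slow]=2 write a[1]=4 → slow++,fast++
(s=1,f=3) a[fast]=6≠a[slow]=4 write a[2]=6 → slow++,fast++
(s=2,f=4) a[fast]=8≠a[slow]=6 write a[3]=8 → slow++,fast++
(s=3,f=5) a[fast]=9≠a[slow]=8 write a[4]=9 → slow++,fast++
(s=4,f=6) a[fast]=13≠a[slow]=9 write a[5]=13 → slow++,fast++

length 6; prefix = [2, 4, 6, 8, 9, 13]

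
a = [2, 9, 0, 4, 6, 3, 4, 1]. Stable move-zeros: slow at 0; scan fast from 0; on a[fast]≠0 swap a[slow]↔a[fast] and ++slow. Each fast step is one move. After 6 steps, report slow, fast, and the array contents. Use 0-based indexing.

slow=5, fast=6, a=[2, 9, 4, 6, 3, 0, 4, 1]

slow=0 fast=0: a[fast]=2≠0 swap→a[0]=2, slow++,fast++
slow=1 fast=1: a[fast]=9≠0 swap→a[1]=9, slow++,fast++
slow=2 fast=2: a[fast]=0, fast++
slow=2 fast=3: a[fast]=4≠0 swap→a[2]=4, slow++,fast++
slow=3 fast=4: a[fast]=6≠0 swap→a[3]=6, slow++,fast++
slow=4 fast=5: a[fast]=3≠0 swap→a[4]=3, slow++,fast++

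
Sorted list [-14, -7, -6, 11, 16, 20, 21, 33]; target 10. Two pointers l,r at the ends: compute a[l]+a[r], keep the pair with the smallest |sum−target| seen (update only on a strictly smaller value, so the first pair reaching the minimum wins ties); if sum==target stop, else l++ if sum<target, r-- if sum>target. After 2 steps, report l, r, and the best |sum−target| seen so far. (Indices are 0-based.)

l=0 r=7: -14+33=19 d=9 *, r--
l=0 r=6: -14+21=7 d=3 *, l++

l=1, r=6, best |Δ|=3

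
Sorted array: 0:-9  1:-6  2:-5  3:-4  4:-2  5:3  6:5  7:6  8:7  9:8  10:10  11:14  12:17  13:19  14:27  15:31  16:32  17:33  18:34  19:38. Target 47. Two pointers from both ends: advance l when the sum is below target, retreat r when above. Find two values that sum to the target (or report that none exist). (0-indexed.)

(14, 33)

[0,19] -9+38=29 <47 → l++
[1,19] -6+38=32 <47 → l++
[2,19] -5+38=33 <47 → l++
[3,19] -4+38=34 <47 → l++
[4,19] -2+38=36 <47 → l++
[5,19] 3+38=41 <47 → l++
[6,19] 5+38=43 <47 → l++
[7,19] 6+38=44 <47 → l++
[8,19] 7+38=45 <47 → l++
[9,19] 8+38=46 <47 → l++
[10,19] 10+38=48 >47 → r--
[10,18] 10+34=44 <47 → l++
[11,18] 14+34=48 >47 → r--
[11,17] 14+33=47 → found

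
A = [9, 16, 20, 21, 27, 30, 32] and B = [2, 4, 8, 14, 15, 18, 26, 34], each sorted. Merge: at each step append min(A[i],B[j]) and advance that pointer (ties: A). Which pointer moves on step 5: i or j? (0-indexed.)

i=0 j=0: A[i]=9>B[j]=2 take 2, j++
i=0 j=1: A[i]=9>B[j]=4 take 4, j++
i=0 j=2: A[i]=9>B[j]=8 take 8, j++
i=0 j=3: A[i]=9<=B[j]=14 take 9, i++
i=1 j=3: A[i]=16>B[j]=14 take 14, j++

j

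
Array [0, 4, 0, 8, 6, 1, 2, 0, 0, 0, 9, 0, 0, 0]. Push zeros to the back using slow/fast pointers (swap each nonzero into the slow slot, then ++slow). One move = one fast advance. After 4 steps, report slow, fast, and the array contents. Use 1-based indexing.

slow=3, fast=5, a=[4, 8, 0, 0, 6, 1, 2, 0, 0, 0, 9, 0, 0, 0]

slow=1 fast=1: a[fast]=0, fast++
slow=1 fast=2: a[fast]=4≠0 swap→a[1]=4, slow++,fast++
slow=2 fast=3: a[fast]=0, fast++
slow=2 fast=4: a[fast]=8≠0 swap→a[2]=8, slow++,fast++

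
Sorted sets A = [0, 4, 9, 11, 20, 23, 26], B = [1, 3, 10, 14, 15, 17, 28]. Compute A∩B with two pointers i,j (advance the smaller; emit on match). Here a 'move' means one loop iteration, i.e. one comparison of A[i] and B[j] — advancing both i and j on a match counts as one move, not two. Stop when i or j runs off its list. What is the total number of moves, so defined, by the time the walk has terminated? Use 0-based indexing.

13 moves

i=0 j=0: 0<1, i++
i=1 j=0: 4>1, j++
i=1 j=1: 4>3, j++
i=1 j=2: 4<10, i++
i=2 j=2: 9<10, i++
i=3 j=2: 11>10, j++
i=3 j=3: 11<14, i++
i=4 j=3: 20>14, j++
i=4 j=4: 20>15, j++
i=4 j=5: 20>17, j++
i=4 j=6: 20<28, i++
i=5 j=6: 23<28, i++
i=6 j=6: 26<28, i++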